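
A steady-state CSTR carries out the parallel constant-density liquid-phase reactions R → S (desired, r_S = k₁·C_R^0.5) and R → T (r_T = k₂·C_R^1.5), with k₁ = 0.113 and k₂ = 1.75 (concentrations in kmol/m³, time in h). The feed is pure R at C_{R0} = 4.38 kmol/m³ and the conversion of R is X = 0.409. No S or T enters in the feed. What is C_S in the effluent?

Exit C_R = C_{R0}(1−X) = 4.38×0.591 = 2.589 kmol/m³.
A CSTR operates uniformly at the exit composition, giving r_S = 0.1818 and r_T = 7.288 (each k·C_R^n at C_R = 2.589).
Fraction of consumed R going to S: r_S/(r_S+r_T) = 0.02434.
C_S = 0.02434·C_{R0}·X = 0.02434×4.38×0.409 = 0.0436 kmol/m³.

0.0436 kmol/m³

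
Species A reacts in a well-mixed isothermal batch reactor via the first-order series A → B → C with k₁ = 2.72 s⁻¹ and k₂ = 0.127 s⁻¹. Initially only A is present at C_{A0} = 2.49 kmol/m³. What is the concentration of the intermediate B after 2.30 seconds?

The intermediate concentration in a first-order A→B→C sequence is C_B = k₁C_{A0}(e^(−k₁t) − e^(−k₂t))/(k₂−k₁).
e^(−k₁t) = e^(−2.72×2.30) = e^(−6.256) = 0.001919; e^(−k₂t) = e^(−0.2921) = 0.7467.
C_B = 2.72×2.49/(0.127−2.72) × (0.001919−0.7467) = (-2.612)×(-0.7448) = 1.945 kmol/m³.

1.95 kmol/m³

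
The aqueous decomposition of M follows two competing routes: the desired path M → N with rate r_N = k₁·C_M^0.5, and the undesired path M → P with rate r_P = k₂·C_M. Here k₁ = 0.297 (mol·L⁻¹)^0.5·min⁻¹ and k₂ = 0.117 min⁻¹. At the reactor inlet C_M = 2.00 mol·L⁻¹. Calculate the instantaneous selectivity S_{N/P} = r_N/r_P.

1.79

S_{N/P} = r_N/r_P = (k₁·C_M^0.5)/(k₂·C_M) = (k₁/k₂)·C_M^-0.5.
= (0.297×2.000^0.5) / (0.117×2.000) = 0.4200/0.2340 = 1.79.
The undesired path is higher order in M, so low C_M (CSTR or dilute feed) favours N.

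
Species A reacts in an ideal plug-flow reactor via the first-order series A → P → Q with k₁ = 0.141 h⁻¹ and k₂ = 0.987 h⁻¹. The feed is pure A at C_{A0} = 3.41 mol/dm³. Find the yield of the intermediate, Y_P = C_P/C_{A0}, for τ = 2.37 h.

Solving the coupled first-order balances gives C_P(τ) = [k₁/(k₂−k₁)]·C_{A0}·(e^(−k₁τ) − e^(−k₂τ)).
e^(−k₁τ) = e^(−0.141×2.37) = e^(−0.3342) = 0.7159; e^(−k₂τ) = e^(−2.339) = 0.09641.
C_P = 0.141×3.41/(0.987−0.141) × (0.7159−0.09641) = 0.5683×0.6195 = 0.3521 mol/dm³.
Y_P = C_P/C_{A0} = 0.3521/3.41 = 0.103.

0.103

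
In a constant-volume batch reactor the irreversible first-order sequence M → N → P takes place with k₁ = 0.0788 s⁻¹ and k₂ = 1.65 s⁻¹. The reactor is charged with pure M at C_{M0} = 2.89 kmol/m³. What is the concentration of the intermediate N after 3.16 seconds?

0.112 kmol/m³

For first-order series with pure M initially, C_N(t) = k₁C_{M0}/(k₂−k₁)·(e^(−k₁t) − e^(−k₂t)).
e^(−k₁t) = e^(−0.0788×3.16) = e^(−0.2490) = 0.7796; e^(−k₂t) = e^(−5.214) = 0.005440.
C_N = 0.0788×2.89/(1.65−0.0788) × (0.7796−0.005440) = 0.1449×0.7741 = 0.1122 kmol/m³.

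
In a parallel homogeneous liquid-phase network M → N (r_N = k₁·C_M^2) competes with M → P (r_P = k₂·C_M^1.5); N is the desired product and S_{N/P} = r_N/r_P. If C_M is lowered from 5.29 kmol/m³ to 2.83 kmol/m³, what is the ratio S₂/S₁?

0.731

S_{N/P} = (k₁/k₂)·C_M^0.5, so S₂/S₁ = (C_{M,2}/C_{M,1})^0.5.
= (2.83/5.29)^0.5 = (0.5350)^0.5 = 0.731.
Selectivity toward N falls as C_M falls — high-concentration operation is favoured.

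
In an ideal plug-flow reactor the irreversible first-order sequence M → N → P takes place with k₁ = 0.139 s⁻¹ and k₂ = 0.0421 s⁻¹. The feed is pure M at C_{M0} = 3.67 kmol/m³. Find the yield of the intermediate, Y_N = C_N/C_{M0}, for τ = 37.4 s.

For first-order series with pure M initially, C_N(τ) = k₁C_{M0}/(k₂−k₁)·(e^(−k₁τ) − e^(−k₂τ)).
e^(−k₁τ) = e^(−0.139×37.4) = e^(−5.199) = 0.005524; e^(−k₂τ) = e^(−1.575) = 0.2071.
C_N = 0.139×3.67/(0.0421−0.139) × (0.005524−0.2071) = (-5.264)×(-0.2016) = 1.061 kmol/m³.
Y_N = C_N/C_{M0} = 1.061/3.67 = 0.289.

0.289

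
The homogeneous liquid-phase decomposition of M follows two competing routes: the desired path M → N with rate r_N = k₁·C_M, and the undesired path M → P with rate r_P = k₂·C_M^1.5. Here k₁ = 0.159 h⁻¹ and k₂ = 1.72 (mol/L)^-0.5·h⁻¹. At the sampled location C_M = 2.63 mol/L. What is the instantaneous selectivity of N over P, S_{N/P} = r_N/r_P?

0.0570

S_{N/P} = r_N/r_P = (k₁·C_M)/(k₂·C_M^1.5) = (k₁/k₂)·C_M^-0.5.
= (0.159×2.630) / (1.72×2.630^1.5) = 0.4182/7.336 = 0.0570.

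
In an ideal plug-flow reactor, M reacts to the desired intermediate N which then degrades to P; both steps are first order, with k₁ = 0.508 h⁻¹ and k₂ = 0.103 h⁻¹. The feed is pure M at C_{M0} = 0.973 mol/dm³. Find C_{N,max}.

For a first-order series the maximum intermediate yield is C_{N,max}/C_{M0} = (k₁/k₂)^[k₂/(k₂−k₁)].
= (0.508/0.103)^(0.103/(0.103−0.508)) = (4.932)^(-0.2543) = 0.6664.
C_{N,max} = 0.6664×0.973 = 0.648 mol/dm³.

0.648 mol/dm³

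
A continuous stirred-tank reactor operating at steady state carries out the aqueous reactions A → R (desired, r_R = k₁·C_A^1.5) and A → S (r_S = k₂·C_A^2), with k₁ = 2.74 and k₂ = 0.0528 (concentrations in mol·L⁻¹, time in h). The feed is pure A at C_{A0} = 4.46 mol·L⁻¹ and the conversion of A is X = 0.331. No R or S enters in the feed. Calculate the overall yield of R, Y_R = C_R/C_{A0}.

0.320

Exit C_A = C_{A0}(1−X) = 4.46×0.669 = 2.984 mol·L⁻¹.
A CSTR operates uniformly at the exit composition, giving r_R = 14.12 and r_S = 0.4701 (each k·C_A^n at C_A = 2.984).
Fraction of consumed A going to R: r_R/(r_R+r_S) = 0.9678.
C_R = 0.9678·C_{A0}·X = 0.9678×4.46×0.331 = 1.43 mol·L⁻¹; Y_R = C_R/C_{A0} = 0.320.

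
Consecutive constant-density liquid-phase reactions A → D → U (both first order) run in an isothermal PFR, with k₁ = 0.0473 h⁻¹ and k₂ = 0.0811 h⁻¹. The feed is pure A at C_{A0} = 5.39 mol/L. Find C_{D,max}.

1.48 mol/L

For a first-order series the maximum intermediate yield is C_{D,max}/C_{A0} = (k₁/k₂)^[k₂/(k₂−k₁)].
= (0.0473/0.0811)^(0.0811/(0.0811−0.0473)) = (0.5832)^(2.399) = 0.2743.
C_{D,max} = 0.2743×5.39 = 1.48 mol/L.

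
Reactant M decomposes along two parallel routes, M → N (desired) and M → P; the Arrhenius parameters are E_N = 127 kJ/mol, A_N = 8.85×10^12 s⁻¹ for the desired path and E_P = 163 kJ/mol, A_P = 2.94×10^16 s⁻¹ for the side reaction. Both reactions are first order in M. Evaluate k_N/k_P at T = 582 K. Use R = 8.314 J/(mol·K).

With equal orders, S_{N/P} = k_N/k_P = (A_N/A_P)·exp[(E_P−E_N)/(RT)].
(E_P−E_N)/(RT) = (163−127)×10³/(8.314×582) = 36000/4839 = 7.440.
k_N/k_P = (8.85×10^12/2.94×10^16)·exp(7.440) = 3.010×10^-4 × 1703 = 0.513.
Since E_N < E_P, lowering the temperature improves selectivity toward N.

0.513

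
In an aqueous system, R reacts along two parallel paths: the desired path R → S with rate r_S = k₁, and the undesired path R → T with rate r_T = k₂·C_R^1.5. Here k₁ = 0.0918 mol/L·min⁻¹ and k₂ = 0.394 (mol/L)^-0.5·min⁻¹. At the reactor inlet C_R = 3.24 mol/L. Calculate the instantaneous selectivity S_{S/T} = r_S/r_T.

0.0400

S_{S/T} = r_S/r_T = (k₁)/(k₂·C_R^1.5) = (k₁/k₂)·C_R^-1.5.
= (0.0918) / (0.394×3.240^1.5) = 0.09180/2.298 = 0.0400.
The undesired path is higher order in R, so low C_R (CSTR or dilute feed) favours S.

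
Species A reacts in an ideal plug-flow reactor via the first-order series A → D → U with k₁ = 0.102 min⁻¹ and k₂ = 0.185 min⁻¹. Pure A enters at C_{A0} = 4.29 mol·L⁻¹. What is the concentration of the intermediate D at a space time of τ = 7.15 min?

For first-order series with pure A initially, C_D(τ) = k₁C_{A0}/(k₂−k₁)·(e^(−k₁τ) − e^(−k₂τ)).
e^(−k₁τ) = e^(−0.102×7.15) = e^(−0.7293) = 0.4822; e^(−k₂τ) = e^(−1.323) = 0.2664.
C_D = 0.102×4.29/(0.185−0.102) × (0.4822−0.2664) = 5.272×0.2158 = 1.138 mol·L⁻¹.

1.14 mol·L⁻¹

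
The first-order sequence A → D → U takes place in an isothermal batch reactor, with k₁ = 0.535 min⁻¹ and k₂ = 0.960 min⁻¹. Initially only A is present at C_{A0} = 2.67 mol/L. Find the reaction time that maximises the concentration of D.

Setting dC_D/dt = 0 gives t_opt = ln(k₂/k₁)/(k₂−k₁).
= ln(0.960/0.535)/(0.960−0.535) = ln(1.794)/0.4250 = 0.5847/0.4250 = 1.38 min.

1.38 min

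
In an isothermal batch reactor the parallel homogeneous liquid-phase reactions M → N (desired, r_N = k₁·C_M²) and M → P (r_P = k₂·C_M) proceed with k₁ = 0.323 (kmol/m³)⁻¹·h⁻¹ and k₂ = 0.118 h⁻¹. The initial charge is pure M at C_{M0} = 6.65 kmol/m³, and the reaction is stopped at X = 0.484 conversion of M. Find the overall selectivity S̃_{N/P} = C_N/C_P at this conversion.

C_M = C_{M0}(1−X) = 3.431 kmol/m³.
Along a PFR/batch, dC_P/dC_M = −r_P/(r_N+r_P) = −k₂/(k₂+k₁·C_M).
Integrating from C_{M0} to C_M: C_P = (0.118/0.323)·ln[(0.118+0.323·6.65)/(0.118+0.323·3.43)] = 0.3653·ln(2.266/1.226) = 0.2243 kmol/m³.
Then C_N = (C_{M0}−C_M) − C_P = 3.219 − 0.2243 = 2.994 kmol/m³.
S̃_{N/P} = C_N/C_P = 2.994/0.2243 = 13.3.

13.3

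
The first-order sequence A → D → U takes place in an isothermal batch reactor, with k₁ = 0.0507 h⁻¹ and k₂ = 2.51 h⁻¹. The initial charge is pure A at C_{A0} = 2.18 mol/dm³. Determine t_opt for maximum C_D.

1.59 h

Setting dC_D/dt = 0 gives t_opt = ln(k₂/k₁)/(k₂−k₁).
= ln(2.51/0.0507)/(2.51−0.0507) = ln(49.51)/2.459 = 3.902/2.459 = 1.59 h.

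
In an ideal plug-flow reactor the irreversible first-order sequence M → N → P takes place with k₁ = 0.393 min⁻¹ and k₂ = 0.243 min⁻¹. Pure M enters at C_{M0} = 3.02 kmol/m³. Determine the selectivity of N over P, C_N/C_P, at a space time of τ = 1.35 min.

For first-order series with pure M initially, C_N(τ) = k₁C_{M0}/(k₂−k₁)·(e^(−k₁τ) − e^(−k₂τ)).
e^(−k₁τ) = e^(−0.393×1.35) = e^(−0.5306) = 0.5883; e^(−k₂τ) = e^(−0.3281) = 0.7203.
C_N = 0.393×3.02/(0.243−0.393) × (0.5883−0.7203) = (-7.912)×(-0.1320) = 1.045 kmol/m³.
C_M = C_{M0}e^(−k₁τ) = 1.777 kmol/m³, so C_P = C_{M0}−C_M−C_N = 0.1986 kmol/m³; C_N/C_P = 5.26.

5.26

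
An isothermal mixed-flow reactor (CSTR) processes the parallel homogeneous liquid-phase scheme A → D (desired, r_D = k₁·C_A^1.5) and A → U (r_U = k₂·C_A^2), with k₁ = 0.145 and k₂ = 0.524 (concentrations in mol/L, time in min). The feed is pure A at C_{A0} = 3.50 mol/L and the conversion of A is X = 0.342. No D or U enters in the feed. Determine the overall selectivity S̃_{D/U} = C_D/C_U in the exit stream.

Exit C_A = C_{A0}(1−X) = 3.50×0.658 = 2.303 mol/L.
Rates in a CSTR are evaluated at the outlet concentration: r_D = 0.145×2.303^1.5 = 0.5068, r_U = 0.524×2.303^2 = 2.779.
Overall selectivity = C_D/C_U = r_Dτ/(r_Uτ) = r_D/r_U = 0.182.

0.182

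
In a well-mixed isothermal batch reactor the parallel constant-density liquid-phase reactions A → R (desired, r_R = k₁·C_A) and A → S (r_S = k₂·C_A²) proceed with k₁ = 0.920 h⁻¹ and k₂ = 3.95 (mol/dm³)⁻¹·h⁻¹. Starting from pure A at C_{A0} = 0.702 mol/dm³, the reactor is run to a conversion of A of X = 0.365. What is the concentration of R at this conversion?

0.0746 mol/dm³

C_A = C_{A0}(1−X) = 0.4458 mol/dm³.
Along a PFR/batch, dC_R/dC_A = −r_R/(r_R+r_S) = −k₁/(k₁+k₂·C_A).
Integrating from C_{A0} to C_A: C_R = (0.920/3.95)·ln[(0.920+3.95·0.702)/(0.920+3.95·0.446)] = 0.2329·ln(3.693/2.681) = 0.07460 mol/dm³.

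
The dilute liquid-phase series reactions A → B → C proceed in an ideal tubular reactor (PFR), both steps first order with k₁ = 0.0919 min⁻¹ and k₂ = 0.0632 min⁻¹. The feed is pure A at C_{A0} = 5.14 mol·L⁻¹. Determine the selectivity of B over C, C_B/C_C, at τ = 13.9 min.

1.54

The intermediate concentration in a first-order A→B→C sequence is C_B = k₁C_{A0}(e^(−k₁τ) − e^(−k₂τ))/(k₂−k₁).
e^(−k₁τ) = e^(−0.0919×13.9) = e^(−1.277) = 0.2788; e^(−k₂τ) = e^(−0.8785) = 0.4154.
C_B = 0.0919×5.14/(0.0632−0.0919) × (0.2788−0.4154) = (-16.46)×(-0.1367) = 2.249 mol·L⁻¹.
C_A = C_{A0}e^(−k₁τ) = 1.433 mol·L⁻¹, so C_C = C_{A0}−C_A−C_B = 1.458 mol·L⁻¹; C_B/C_C = 1.54.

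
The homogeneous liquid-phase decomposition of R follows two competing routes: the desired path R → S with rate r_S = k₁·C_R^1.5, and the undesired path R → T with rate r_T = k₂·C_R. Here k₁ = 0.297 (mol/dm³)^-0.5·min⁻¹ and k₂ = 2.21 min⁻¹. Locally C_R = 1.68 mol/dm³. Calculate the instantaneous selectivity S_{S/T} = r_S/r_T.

0.174

S_{S/T} = r_S/r_T = (k₁·C_R^1.5)/(k₂·C_R) = (k₁/k₂)·C_R^0.5.
= (0.297×1.680^1.5) / (2.21×1.680) = 0.6467/3.713 = 0.174.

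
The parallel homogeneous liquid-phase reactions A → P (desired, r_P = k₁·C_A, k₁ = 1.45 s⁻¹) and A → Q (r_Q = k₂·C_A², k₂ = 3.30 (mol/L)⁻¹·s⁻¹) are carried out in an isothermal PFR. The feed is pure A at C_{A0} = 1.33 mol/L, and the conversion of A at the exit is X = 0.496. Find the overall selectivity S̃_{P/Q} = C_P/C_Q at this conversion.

0.451

C_A = C_{A0}(1−X) = 0.6703 mol/L.
Along a PFR/batch, dC_P/dC_A = −r_P/(r_P+r_Q) = −k₁/(k₁+k₂·C_A).
Integrating from C_{A0} to C_A: C_P = (1.45/3.30)·ln[(1.45+3.30·1.33)/(1.45+3.30·0.670)] = 0.4394·ln(5.839/3.662) = 0.2050 mol/L.
C_Q = (C_{A0}−C_A)−C_P = 0.4547 mol/L; S̃_{P/Q} = 0.2050/0.4547 = 0.451.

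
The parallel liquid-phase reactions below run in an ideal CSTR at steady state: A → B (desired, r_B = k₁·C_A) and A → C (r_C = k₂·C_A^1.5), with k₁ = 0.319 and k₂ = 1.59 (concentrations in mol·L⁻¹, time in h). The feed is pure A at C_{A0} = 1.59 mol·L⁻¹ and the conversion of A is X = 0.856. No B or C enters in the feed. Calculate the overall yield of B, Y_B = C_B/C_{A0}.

0.253

Exit C_A = C_{A0}(1−X) = 1.59×0.144 = 0.2290 mol·L⁻¹.
In a CSTR the entire volume is at exit conditions, so r_B = 0.319×0.2290 = 0.07304 and r_C = 1.59×0.2290^1.5 = 0.1742.
Fraction of consumed A going to B: r_B/(r_B+r_C) = 0.2954.
C_B = 0.2954·C_{A0}·X = 0.2954×1.59×0.856 = 0.402 mol·L⁻¹; Y_B = C_B/C_{A0} = 0.253.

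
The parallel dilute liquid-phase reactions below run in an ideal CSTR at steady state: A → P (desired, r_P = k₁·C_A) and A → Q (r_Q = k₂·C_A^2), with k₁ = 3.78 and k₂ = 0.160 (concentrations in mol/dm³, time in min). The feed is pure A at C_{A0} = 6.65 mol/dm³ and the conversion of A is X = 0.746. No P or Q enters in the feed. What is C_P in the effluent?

4.63 mol/dm³

Exit C_A = C_{A0}(1−X) = 6.65×0.254 = 1.689 mol/dm³.
A CSTR operates uniformly at the exit composition, giving r_P = 6.385 and r_Q = 0.4565 (each k·C_A^n at C_A = 1.689).
Fraction of consumed A going to P: r_P/(r_P+r_Q) = 0.9333.
C_P = 0.9333·C_{A0}·X = 0.9333×6.65×0.746 = 4.63 mol/dm³.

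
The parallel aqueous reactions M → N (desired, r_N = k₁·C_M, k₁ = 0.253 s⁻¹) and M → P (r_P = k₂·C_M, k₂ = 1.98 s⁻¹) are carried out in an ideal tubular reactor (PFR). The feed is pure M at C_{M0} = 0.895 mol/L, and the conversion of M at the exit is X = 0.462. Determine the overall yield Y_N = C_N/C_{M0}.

C_M = C_{M0}(1−X) = 0.4815 mol/L.
Both paths are first order in M, so the instantaneous fraction to N is constant: dC_N/d(−C_M) = k₁/(k₁+k₂) = 0.1133.
C_N = 0.1133·(C_{M0}−C_M) = 0.1133×0.4135 = 0.0468 mol/L.
Y_N = C_N/C_{M0} = 0.04685/0.895 = 0.0523.

0.0523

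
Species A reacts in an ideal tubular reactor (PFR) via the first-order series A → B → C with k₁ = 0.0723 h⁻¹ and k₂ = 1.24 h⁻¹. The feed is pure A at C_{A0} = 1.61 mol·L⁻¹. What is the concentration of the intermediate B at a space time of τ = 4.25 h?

The intermediate concentration in a first-order A→B→C sequence is C_B = k₁C_{A0}(e^(−k₁τ) − e^(−k₂τ))/(k₂−k₁).
e^(−k₁τ) = e^(−0.0723×4.25) = e^(−0.3073) = 0.7354; e^(−k₂τ) = e^(−5.270) = 0.005144.
C_B = 0.0723×1.61/(1.24−0.0723) × (0.7354−0.005144) = 0.09969×0.7303 = 0.07280 mol·L⁻¹.

0.0728 mol·L⁻¹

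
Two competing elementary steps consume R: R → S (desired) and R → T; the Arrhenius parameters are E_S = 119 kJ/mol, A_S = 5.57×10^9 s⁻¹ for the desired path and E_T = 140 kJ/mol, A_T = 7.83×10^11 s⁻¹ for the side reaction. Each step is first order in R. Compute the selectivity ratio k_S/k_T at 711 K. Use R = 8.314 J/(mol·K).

Since both paths have the same order in R, the concentration cancels and S_{S/T} = k_S/k_T = (A_S/A_T)·exp[(E_T−E_S)/(RT)].
(E_T−E_S)/(RT) = (140−119)×10³/(8.314×711) = 21000/5911 = 3.553.
k_S/k_T = (5.57×10^9/7.83×10^11)·exp(3.553) = 0.007114 × 34.90 = 0.248.
Since E_S < E_T, lowering the temperature improves selectivity toward S.

0.248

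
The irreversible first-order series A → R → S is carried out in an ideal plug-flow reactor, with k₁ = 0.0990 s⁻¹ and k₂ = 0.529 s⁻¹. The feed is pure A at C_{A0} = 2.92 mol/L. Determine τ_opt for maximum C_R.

The intermediate peaks when r₁ = r₂, i.e. k₁e^(−k₁τ) = k₂e^(−k₂τ), giving τ_opt = ln(k₂/k₁)/(k₂−k₁).
= ln(0.529/0.0990)/(0.529−0.0990) = ln(5.343)/0.4300 = 1.676/0.4300 = 3.90 s.

3.90 s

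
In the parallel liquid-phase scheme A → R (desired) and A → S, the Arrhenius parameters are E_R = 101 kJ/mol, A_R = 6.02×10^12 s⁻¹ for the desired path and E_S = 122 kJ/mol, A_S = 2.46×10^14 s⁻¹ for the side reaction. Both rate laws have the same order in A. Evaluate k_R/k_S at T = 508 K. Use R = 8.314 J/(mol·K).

3.53

Since both paths have the same order in A, the concentration cancels and S_{R/S} = k_R/k_S = (A_R/A_S)·exp[(E_S−E_R)/(RT)].
(E_S−E_R)/(RT) = (122−101)×10³/(8.314×508) = 21000/4224 = 4.972.
k_R/k_S = (6.02×10^12/2.46×10^14)·exp(4.972) = 0.02447 × 144.3 = 3.53.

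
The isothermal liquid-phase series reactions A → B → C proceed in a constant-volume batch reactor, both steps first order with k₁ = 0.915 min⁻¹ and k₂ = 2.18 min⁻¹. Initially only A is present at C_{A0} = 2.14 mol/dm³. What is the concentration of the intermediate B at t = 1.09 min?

For first-order series with pure A initially, C_B(t) = k₁C_{A0}/(k₂−k₁)·(e^(−k₁t) − e^(−k₂t)).
e^(−k₁t) = e^(−0.915×1.09) = e^(−0.9974) = 0.3689; e^(−k₂t) = e^(−2.376) = 0.09290.
C_B = 0.915×2.14/(2.18−0.915) × (0.3689−0.09290) = 1.548×0.2760 = 0.4271 mol/dm³.

0.427 mol/dm³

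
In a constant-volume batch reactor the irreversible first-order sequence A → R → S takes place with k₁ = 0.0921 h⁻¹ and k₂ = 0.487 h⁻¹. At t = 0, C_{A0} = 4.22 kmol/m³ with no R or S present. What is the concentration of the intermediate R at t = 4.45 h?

Solving the coupled first-order balances gives C_R(t) = [k₁/(k₂−k₁)]·C_{A0}·(e^(−k₁t) − e^(−k₂t)).
e^(−k₁t) = e^(−0.0921×4.45) = e^(−0.4098) = 0.6638; e^(−k₂t) = e^(−2.167) = 0.1145.
C_R = 0.0921×4.22/(0.487−0.0921) × (0.6638−0.1145) = 0.9842×0.5492 = 0.5406 kmol/m³.

0.541 kmol/m³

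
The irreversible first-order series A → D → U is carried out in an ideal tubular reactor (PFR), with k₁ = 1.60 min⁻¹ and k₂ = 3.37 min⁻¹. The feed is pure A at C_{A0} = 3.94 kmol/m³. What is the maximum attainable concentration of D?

0.954 kmol/m³

Evaluating C_D at τ_opt = ln(k₂/k₁)/(k₂−k₁) gives C_{D,max}/C_{A0} = (k₁/k₂)^[k₂/(k₂−k₁)].
= (1.60/3.37)^(3.37/(3.37−1.60)) = (0.4748)^(1.904) = 0.2421.
C_{D,max} = 0.2421×3.94 = 0.954 kmol/m³.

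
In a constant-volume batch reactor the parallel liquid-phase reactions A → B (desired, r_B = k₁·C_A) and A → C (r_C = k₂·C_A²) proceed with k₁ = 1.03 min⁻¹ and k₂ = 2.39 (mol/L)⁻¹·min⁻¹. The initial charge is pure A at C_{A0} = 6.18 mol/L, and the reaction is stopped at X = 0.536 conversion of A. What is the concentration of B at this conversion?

0.300 mol/L

C_A = C_{A0}(1−X) = 2.868 mol/L.
Along a PFR/batch, dC_B/dC_A = −r_B/(r_B+r_C) = −k₁/(k₁+k₂·C_A).
Integrating from C_{A0} to C_A: C_B = (1.03/2.39)·ln[(1.03+2.39·6.18)/(1.03+2.39·2.87)] = 0.4310·ln(15.80/7.883) = 0.2996 mol/L.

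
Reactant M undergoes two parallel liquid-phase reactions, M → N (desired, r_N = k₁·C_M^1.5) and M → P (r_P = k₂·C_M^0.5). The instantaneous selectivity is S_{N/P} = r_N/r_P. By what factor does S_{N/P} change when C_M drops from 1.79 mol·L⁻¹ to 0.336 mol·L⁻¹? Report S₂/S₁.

S_{N/P} = (k₁/k₂)·C_M, so S₂/S₁ = (C_{M,2}/C_{M,1}).
= 0.336/1.79 = 0.188.
Selectivity toward N falls as C_M falls — high-concentration operation is favoured.

0.188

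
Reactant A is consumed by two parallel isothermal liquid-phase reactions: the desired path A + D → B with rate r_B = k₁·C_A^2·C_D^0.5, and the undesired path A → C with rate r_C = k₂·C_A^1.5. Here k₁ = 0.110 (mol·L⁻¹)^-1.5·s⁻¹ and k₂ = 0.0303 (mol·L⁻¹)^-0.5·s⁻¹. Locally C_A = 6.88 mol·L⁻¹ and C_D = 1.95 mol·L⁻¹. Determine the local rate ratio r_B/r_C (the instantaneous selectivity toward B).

13.3

S_{B/C} = r_B/r_C = (k₁·C_A^2·C_D^0.5)/(k₂·C_A^1.5) = (k₁/k₂)·C_A^0.5·C_D^0.5.
= (0.110×6.880^2×1.950^0.5) / (0.0303×6.880^1.5) = 7.271/0.5468 = 13.3.
Since the desired path is higher order in A, keeping C_A high (PFR or concentrated feed) favours B.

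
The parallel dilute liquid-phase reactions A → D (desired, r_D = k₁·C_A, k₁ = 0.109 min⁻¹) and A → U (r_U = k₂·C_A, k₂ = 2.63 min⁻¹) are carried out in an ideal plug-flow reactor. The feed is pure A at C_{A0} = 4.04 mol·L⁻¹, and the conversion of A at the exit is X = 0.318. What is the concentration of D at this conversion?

0.0511 mol·L⁻¹

C_A = C_{A0}(1−X) = 2.755 mol·L⁻¹.
Both paths are first order in A, so the instantaneous fraction to D is constant: dC_D/d(−C_A) = k₁/(k₁+k₂) = 0.03980.
C_D = 0.03980·(C_{A0}−C_A) = 0.03980×1.285 = 0.0511 mol·L⁻¹.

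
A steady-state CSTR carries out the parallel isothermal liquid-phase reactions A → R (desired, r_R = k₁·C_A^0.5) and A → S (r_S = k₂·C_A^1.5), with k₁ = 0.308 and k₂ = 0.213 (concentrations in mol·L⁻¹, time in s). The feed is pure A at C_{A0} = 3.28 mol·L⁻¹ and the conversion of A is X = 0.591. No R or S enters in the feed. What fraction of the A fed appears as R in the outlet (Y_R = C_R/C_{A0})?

Exit C_A = C_{A0}(1−X) = 3.28×0.409 = 1.342 mol·L⁻¹.
In a CSTR the entire volume is at exit conditions, so r_R = 0.308×1.342^0.5 = 0.3567 and r_S = 0.213×1.342^1.5 = 0.3310.
Fraction of consumed A going to R: r_R/(r_R+r_S) = 0.5187.
C_R = 0.5187·C_{A0}·X = 0.5187×3.28×0.591 = 1.01 mol·L⁻¹; Y_R = C_R/C_{A0} = 0.307.

0.307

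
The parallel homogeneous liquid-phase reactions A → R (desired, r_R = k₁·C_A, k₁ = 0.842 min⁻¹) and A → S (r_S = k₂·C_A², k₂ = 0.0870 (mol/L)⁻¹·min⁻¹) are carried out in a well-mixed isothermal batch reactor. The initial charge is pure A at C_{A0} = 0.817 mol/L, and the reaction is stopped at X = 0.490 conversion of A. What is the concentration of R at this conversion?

0.376 mol/L

C_A = C_{A0}(1−X) = 0.4167 mol/L.
Along a PFR/batch, dC_R/dC_A = −r_R/(r_R+r_S) = −k₁/(k₁+k₂·C_A).
Integrating from C_{A0} to C_A: C_R = (0.842/0.0870)·ln[(0.842+0.0870·0.817)/(0.842+0.0870·0.417)] = 9.678·ln(0.9131/0.8783) = 0.3764 mol/L.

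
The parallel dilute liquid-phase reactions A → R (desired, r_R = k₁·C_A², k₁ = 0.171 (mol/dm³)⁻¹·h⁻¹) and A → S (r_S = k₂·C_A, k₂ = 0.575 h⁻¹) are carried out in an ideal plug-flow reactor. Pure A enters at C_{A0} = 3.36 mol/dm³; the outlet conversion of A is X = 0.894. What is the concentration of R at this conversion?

1.01 mol/dm³

C_A = C_{A0}(1−X) = 0.3562 mol/dm³.
Along a PFR/batch, dC_S/dC_A = −r_S/(r_R+r_S) = −k₂/(k₂+k₁·C_A).
Integrating from C_{A0} to C_A: C_S = (0.575/0.171)·ln[(0.575+0.171·3.36)/(0.575+0.171·0.356)] = 3.363·ln(1.150/0.6359) = 1.991 mol/dm³.
Then C_R = (C_{A0}−C_A) − C_S = 3.004 − 1.991 = 1.013 mol/dm³.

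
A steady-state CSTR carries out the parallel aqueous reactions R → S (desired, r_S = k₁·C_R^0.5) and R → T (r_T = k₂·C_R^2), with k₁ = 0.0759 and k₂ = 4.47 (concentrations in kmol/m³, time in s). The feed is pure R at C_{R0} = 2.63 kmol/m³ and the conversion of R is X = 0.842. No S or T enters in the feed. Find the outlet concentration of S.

Exit C_R = C_{R0}(1−X) = 2.63×0.158 = 0.4155 kmol/m³.
A CSTR operates uniformly at the exit composition, giving r_S = 0.04893 and r_T = 0.7719 (each k·C_R^n at C_R = 0.4155).
Fraction of consumed R going to S: r_S/(r_S+r_T) = 0.05961.
C_S = 0.05961·C_{R0}·X = 0.05961×2.63×0.842 = 0.132 kmol/m³.

0.132 kmol/m³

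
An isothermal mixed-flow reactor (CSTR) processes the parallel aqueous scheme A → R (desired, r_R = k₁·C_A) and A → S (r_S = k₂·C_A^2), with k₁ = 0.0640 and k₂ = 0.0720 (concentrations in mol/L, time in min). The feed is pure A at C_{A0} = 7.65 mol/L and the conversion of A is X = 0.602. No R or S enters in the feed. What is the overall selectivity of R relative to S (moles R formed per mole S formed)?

Exit C_A = C_{A0}(1−X) = 7.65×0.398 = 3.045 mol/L.
Rates in a CSTR are evaluated at the outlet concentration: r_R = 0.0640×3.045 = 0.1949, r_S = 0.0720×3.045^2 = 0.6675.
Overall selectivity = C_R/C_S = r_Rτ/(r_Sτ) = r_R/r_S = 0.292.

0.292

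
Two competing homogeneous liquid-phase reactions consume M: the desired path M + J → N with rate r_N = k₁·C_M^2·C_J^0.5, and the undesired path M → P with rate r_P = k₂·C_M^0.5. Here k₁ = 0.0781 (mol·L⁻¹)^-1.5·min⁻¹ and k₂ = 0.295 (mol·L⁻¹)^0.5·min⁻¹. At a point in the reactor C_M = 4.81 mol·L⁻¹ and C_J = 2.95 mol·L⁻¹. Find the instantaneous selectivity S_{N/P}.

S_{N/P} = r_N/r_P = (k₁·C_M^2·C_J^0.5)/(k₂·C_M^0.5) = (k₁/k₂)·C_M^1.5·C_J^0.5.
= (0.0781×4.810^2×2.950^0.5) / (0.295×4.810^0.5) = 3.104/0.6470 = 4.80.

4.80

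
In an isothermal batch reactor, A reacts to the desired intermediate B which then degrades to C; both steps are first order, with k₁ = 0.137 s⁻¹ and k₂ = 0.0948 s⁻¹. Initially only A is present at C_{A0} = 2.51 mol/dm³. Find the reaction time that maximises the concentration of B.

8.73 s

For first-order series the maximum of C_B occurs at t_opt = ln(k₂/k₁)/(k₂−k₁).
= ln(0.0948/0.137)/(0.0948−0.137) = ln(0.6920)/-0.04220 = -0.3682/-0.04220 = 8.73 s.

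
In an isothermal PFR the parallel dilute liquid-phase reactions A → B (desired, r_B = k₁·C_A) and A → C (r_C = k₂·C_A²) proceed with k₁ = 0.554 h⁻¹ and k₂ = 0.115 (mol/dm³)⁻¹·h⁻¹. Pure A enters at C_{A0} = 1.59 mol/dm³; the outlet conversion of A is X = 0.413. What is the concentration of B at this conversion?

C_A = C_{A0}(1−X) = 0.9333 mol/dm³.
Along a PFR/batch, dC_B/dC_A = −r_B/(r_B+r_C) = −k₁/(k₁+k₂·C_A).
Integrating from C_{A0} to C_A: C_B = (0.554/0.115)·ln[(0.554+0.115·1.59)/(0.554+0.115·0.933)] = 4.817·ln(0.7369/0.6613) = 0.5209 mol/dm³.

0.521 mol/dm³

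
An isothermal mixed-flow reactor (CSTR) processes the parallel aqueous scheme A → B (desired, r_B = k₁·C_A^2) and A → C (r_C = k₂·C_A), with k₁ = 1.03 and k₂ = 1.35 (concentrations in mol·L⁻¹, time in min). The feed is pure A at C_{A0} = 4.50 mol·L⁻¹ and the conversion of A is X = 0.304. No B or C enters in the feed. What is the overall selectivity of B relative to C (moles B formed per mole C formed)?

Exit C_A = C_{A0}(1−X) = 4.50×0.696 = 3.132 mol·L⁻¹.
A CSTR operates uniformly at the exit composition, giving r_B = 10.10 and r_C = 4.228 (each k·C_A^n at C_A = 3.132).
Overall selectivity = C_B/C_C = r_Bτ/(r_Cτ) = r_B/r_C = 2.39.

2.39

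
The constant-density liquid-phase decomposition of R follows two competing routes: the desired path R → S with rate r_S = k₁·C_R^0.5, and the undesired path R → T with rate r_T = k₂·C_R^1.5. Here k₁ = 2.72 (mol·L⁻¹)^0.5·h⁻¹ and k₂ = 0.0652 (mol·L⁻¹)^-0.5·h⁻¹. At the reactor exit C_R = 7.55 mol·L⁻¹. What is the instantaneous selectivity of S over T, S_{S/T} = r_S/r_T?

S_{S/T} = r_S/r_T = (k₁·C_R^0.5)/(k₂·C_R^1.5) = (k₁/k₂)·C_R⁻¹.
= (2.72×7.550^0.5) / (0.0652×7.550^1.5) = 7.474/1.353 = 5.53.
The undesired path is higher order in R, so low C_R (CSTR or dilute feed) favours S.

5.53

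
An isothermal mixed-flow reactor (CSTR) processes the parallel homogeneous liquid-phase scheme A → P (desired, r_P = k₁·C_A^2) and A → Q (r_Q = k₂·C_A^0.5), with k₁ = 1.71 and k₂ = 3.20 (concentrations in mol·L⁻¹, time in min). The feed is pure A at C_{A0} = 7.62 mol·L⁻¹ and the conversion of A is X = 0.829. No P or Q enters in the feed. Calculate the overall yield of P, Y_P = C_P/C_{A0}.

Exit C_A = C_{A0}(1−X) = 7.62×0.171 = 1.303 mol·L⁻¹.
In a CSTR the entire volume is at exit conditions, so r_P = 1.71×1.303^2 = 2.903 and r_Q = 3.20×1.303^0.5 = 3.653.
Fraction of consumed A going to P: r_P/(r_P+r_Q) = 0.4428.
C_P = 0.4428·C_{A0}·X = 0.4428×7.62×0.829 = 2.80 mol·L⁻¹; Y_P = C_P/C_{A0} = 0.367.

0.367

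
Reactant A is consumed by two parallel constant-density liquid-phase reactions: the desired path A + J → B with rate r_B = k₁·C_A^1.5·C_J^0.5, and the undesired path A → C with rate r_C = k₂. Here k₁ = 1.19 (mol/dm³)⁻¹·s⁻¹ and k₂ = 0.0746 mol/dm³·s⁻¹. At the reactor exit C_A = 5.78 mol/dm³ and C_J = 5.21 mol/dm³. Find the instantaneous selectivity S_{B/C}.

S_{B/C} = r_B/r_C = (k₁·C_A^1.5·C_J^0.5)/(k₂) = (k₁/k₂)·C_A^1.5·C_J^0.5.
= (1.19×5.780^1.5×5.210^0.5) / (0.0746) = 37.74/0.07460 = 506.
Since the desired path is higher order in A, keeping C_A high (PFR or concentrated feed) favours B.

506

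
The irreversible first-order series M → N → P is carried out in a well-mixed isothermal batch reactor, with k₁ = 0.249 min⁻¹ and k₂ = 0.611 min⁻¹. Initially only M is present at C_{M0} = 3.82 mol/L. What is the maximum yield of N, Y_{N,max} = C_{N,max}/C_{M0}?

0.220

At the optimum, C_{N,max}/C_{M0} = (k₁/k₂)^[k₂/(k₂−k₁)].
= (0.249/0.611)^(0.611/(0.611−0.249)) = (0.4075)^(1.688) = 0.2198.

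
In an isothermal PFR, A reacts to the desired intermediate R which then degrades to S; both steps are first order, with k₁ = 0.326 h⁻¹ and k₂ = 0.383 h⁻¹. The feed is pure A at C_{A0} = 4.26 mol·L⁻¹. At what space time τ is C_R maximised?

2.83 h

The intermediate peaks when r₁ = r₂, i.e. k₁e^(−k₁τ) = k₂e^(−k₂τ), giving τ_opt = ln(k₂/k₁)/(k₂−k₁).
= ln(0.383/0.326)/(0.383−0.326) = ln(1.175)/0.05700 = 0.1611/0.05700 = 2.83 h.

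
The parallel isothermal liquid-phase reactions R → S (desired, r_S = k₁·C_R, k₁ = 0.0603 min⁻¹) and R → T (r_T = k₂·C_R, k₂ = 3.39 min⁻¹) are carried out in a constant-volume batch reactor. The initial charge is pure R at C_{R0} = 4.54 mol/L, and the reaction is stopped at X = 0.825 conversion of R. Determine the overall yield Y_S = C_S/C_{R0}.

C_R = C_{R0}(1−X) = 0.7945 mol/L.
Both paths are first order in R, so the instantaneous fraction to S is constant: dC_S/d(−C_R) = k₁/(k₁+k₂) = 0.01748.
C_S = 0.01748·(C_{R0}−C_R) = 0.01748×3.745 = 0.0655 mol/L.
Y_S = C_S/C_{R0} = 0.06546/4.54 = 0.0144.

0.0144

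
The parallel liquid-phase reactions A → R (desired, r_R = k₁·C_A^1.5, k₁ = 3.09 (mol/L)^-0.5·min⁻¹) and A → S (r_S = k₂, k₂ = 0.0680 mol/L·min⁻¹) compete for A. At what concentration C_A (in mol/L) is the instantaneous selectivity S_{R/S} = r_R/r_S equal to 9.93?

0.363 mol/L

S_{R/S} = (k₁/k₂)·C_A^1.5 ⇒ C_A = (S·k₂/k₁)^(1/1.5).
= (9.93×0.0680/3.09)^(0.6667) = (0.2185)^(0.6667) = 0.363 mol/L.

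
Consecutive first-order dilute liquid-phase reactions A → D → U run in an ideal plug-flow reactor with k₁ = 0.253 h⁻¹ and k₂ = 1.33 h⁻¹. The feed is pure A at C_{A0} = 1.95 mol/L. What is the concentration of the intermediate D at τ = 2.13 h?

The intermediate concentration in a first-order A→B→C sequence is C_D = k₁C_{A0}(e^(−k₁τ) − e^(−k₂τ))/(k₂−k₁).
e^(−k₁τ) = e^(−0.253×2.13) = e^(−0.5389) = 0.5834; e^(−k₂τ) = e^(−2.833) = 0.05884.
C_D = 0.253×1.95/(1.33−0.253) × (0.5834−0.05884) = 0.4581×0.5246 = 0.2403 mol/L.

0.240 mol/L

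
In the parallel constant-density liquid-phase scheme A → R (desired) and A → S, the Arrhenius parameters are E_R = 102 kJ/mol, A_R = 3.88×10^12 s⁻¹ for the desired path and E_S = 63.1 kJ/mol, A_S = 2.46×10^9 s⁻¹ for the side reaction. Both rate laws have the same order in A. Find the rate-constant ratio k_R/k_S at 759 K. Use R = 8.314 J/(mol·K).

3.32

With equal orders, S_{R/S} = k_R/k_S = (A_R/A_S)·exp[(E_S−E_R)/(RT)].
(E_S−E_R)/(RT) = (63.1−102)×10³/(8.314×759) = -38900/6310 = -6.164.
k_R/k_S = (3.88×10^12/2.46×10^9)·exp(-6.164) = 1577 × 0.002103 = 3.32.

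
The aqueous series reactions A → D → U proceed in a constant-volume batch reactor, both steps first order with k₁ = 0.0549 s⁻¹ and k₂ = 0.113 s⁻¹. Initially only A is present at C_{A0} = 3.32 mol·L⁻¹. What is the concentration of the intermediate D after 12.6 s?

For first-order series with pure A initially, C_D(t) = k₁C_{A0}/(k₂−k₁)·(e^(−k₁t) − e^(−k₂t)).
e^(−k₁t) = e^(−0.0549×12.6) = e^(−0.6917) = 0.5007; e^(−k₂t) = e^(−1.424) = 0.2408.
C_D = 0.0549×3.32/(0.113−0.0549) × (0.5007−0.2408) = 3.137×0.2599 = 0.8154 mol·L⁻¹.

0.815 mol·L⁻¹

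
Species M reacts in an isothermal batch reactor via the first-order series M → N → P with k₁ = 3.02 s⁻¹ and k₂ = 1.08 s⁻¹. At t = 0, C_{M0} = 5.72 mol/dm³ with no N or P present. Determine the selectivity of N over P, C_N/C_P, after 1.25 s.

0.604

The intermediate concentration in a first-order A→B→C sequence is C_N = k₁C_{M0}(e^(−k₁t) − e^(−k₂t))/(k₂−k₁).
e^(−k₁t) = e^(−3.02×1.25) = e^(−3.775) = 0.02294; e^(−k₂t) = e^(−1.350) = 0.2592.
C_N = 3.02×5.72/(1.08−3.02) × (0.02294−0.2592) = (-8.904)×(-0.2363) = 2.104 mol/dm³.
C_M = C_{M0}e^(−k₁t) = 0.1312 mol/dm³, so C_P = C_{M0}−C_M−C_N = 3.485 mol/dm³; C_N/C_P = 0.604.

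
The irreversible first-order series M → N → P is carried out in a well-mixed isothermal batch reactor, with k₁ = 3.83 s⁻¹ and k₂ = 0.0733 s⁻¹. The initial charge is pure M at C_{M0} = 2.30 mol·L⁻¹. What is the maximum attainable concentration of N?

2.13 mol·L⁻¹

At the optimum, C_{N,max}/C_{M0} = (k₁/k₂)^[k₂/(k₂−k₁)].
= (3.83/0.0733)^(0.0733/(0.0733−3.83)) = (52.25)^(-0.01951) = 0.9257.
C_{N,max} = 0.9257×2.30 = 2.13 mol·L⁻¹.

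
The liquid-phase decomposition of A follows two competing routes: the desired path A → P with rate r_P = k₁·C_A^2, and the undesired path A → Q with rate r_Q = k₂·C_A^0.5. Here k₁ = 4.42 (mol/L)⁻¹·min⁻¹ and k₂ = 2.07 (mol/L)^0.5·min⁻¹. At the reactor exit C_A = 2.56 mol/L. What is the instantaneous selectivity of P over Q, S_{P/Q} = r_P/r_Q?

8.75

S_{P/Q} = r_P/r_Q = (k₁·C_A^2)/(k₂·C_A^0.5) = (k₁/k₂)·C_A^1.5.
= (4.42×2.560^2) / (2.07×2.560^0.5) = 28.97/3.312 = 8.75.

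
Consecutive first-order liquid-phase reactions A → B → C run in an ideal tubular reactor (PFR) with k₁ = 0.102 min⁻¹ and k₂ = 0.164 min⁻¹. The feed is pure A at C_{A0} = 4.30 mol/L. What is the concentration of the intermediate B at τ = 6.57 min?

1.21 mol/L

For first-order series with pure A initially, C_B(τ) = k₁C_{A0}/(k₂−k₁)·(e^(−k₁τ) − e^(−k₂τ)).
e^(−k₁τ) = e^(−0.102×6.57) = e^(−0.6701) = 0.5116; e^(−k₂τ) = e^(−1.077) = 0.3405.
C_B = 0.102×4.30/(0.164−0.102) × (0.5116−0.3405) = 7.074×0.1712 = 1.211 mol/L.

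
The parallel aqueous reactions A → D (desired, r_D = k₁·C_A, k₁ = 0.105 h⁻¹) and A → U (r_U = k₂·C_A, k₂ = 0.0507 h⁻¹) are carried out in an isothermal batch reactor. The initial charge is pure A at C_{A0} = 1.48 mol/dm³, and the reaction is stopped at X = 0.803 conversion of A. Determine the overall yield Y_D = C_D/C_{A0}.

C_A = C_{A0}(1−X) = 0.2916 mol/dm³.
Both paths are first order in A, so the instantaneous fraction to D is constant: dC_D/d(−C_A) = k₁/(k₁+k₂) = 0.6744.
C_D = 0.6744·(C_{A0}−C_A) = 0.6744×1.188 = 0.801 mol/dm³.
Y_D = C_D/C_{A0} = 0.8015/1.48 = 0.542.

0.542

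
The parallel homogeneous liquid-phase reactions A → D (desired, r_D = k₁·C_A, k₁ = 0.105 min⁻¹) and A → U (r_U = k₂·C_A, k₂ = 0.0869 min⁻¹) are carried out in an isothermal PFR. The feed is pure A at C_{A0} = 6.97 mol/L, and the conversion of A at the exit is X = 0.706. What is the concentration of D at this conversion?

2.69 mol/L

C_A = C_{A0}(1−X) = 2.049 mol/L.
Both paths are first order in A, so the instantaneous fraction to D is constant: dC_D/d(−C_A) = k₁/(k₁+k₂) = 0.5472.
C_D = 0.5472·(C_{A0}−C_A) = 0.5472×4.921 = 2.69 mol/L.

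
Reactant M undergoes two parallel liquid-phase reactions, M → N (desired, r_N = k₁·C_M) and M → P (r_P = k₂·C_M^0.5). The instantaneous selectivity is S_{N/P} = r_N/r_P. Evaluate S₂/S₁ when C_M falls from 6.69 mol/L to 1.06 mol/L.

0.398

S_{N/P} = (k₁/k₂)·C_M^0.5, so S₂/S₁ = (C_{M,2}/C_{M,1})^0.5.
= (1.06/6.69)^0.5 = (0.1584)^0.5 = 0.398.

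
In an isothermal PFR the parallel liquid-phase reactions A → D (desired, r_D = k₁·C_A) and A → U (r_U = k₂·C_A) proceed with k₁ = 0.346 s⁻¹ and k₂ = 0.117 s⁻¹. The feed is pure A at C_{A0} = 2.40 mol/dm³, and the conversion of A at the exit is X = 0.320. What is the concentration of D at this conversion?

C_A = C_{A0}(1−X) = 1.632 mol/dm³.
Both paths are first order in A, so the instantaneous fraction to D is constant: dC_D/d(−C_A) = k₁/(k₁+k₂) = 0.7473.
C_D = 0.7473·(C_{A0}−C_A) = 0.7473×0.7680 = 0.574 mol/dm³.

0.574 mol/dm³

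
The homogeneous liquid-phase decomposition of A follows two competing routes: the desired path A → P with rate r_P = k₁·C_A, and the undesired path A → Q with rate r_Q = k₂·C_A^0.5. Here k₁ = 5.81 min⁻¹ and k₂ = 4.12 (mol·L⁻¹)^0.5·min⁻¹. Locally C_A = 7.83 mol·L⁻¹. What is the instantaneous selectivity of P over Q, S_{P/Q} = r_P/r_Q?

S_{P/Q} = r_P/r_Q = (k₁·C_A)/(k₂·C_A^0.5) = (k₁/k₂)·C_A^0.5.
= (5.81×7.830) / (4.12×7.830^0.5) = 45.49/11.53 = 3.95.

3.95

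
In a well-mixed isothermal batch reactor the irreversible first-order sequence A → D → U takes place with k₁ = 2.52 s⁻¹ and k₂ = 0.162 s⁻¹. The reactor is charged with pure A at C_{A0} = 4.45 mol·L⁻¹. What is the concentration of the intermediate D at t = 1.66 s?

The intermediate concentration in a first-order A→B→C sequence is C_D = k₁C_{A0}(e^(−k₁t) − e^(−k₂t))/(k₂−k₁).
e^(−k₁t) = e^(−2.52×1.66) = e^(−4.183) = 0.01525; e^(−k₂t) = e^(−0.2689) = 0.7642.
C_D = 2.52×4.45/(0.162−2.52) × (0.01525−0.7642) = (-4.756)×(-0.7490) = 3.562 mol·L⁻¹.

3.56 mol·L⁻¹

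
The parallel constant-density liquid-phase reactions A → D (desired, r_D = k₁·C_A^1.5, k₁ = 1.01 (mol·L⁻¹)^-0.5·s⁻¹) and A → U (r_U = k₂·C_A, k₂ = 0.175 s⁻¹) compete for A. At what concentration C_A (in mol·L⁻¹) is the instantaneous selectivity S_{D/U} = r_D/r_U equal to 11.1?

3.70 mol·L⁻¹

S_{D/U} = (k₁/k₂)·C_A^0.5 ⇒ C_A = (S·k₂/k₁)^(2).
= (11.1×0.175/1.01)^(2) = (1.923)^(2) = 3.70 mol·L⁻¹.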